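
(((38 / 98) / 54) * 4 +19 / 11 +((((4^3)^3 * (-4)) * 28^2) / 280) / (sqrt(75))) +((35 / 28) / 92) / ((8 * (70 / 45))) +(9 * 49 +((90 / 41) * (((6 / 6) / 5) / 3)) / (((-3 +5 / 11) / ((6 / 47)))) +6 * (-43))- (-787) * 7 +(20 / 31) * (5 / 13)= 378899814890297279 / 66543722429184- 14680064 * sqrt(3) / 75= -333327.56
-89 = -89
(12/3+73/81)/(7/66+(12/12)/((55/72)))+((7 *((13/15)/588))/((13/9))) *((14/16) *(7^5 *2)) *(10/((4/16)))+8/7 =1484249365/176526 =8408.11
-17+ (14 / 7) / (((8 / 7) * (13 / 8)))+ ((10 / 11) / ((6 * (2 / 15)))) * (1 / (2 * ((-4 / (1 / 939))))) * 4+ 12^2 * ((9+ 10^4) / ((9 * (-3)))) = -9560031307 / 179036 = -53397.26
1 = 1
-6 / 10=-3 / 5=-0.60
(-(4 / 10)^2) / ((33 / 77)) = -0.37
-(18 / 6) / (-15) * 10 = 2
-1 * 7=-7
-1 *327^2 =-106929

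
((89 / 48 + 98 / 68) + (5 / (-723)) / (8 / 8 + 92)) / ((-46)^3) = -60267197 / 1780178882688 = -0.00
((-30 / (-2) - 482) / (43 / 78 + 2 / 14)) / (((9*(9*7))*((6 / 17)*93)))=-103207 / 2855007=-0.04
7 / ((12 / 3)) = 7 / 4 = 1.75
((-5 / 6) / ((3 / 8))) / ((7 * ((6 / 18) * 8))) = -5 / 42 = -0.12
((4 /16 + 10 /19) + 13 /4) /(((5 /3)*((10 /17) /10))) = 7803 /190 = 41.07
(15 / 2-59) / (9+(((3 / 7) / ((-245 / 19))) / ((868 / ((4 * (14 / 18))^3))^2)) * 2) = -87672707505 / 15321307838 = -5.72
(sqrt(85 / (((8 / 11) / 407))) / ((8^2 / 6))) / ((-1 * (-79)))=33 * sqrt(6290) / 10112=0.26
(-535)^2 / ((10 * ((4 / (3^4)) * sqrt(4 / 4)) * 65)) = 927369 / 104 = 8917.01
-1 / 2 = -0.50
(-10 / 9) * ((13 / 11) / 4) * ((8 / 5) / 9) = -52 / 891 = -0.06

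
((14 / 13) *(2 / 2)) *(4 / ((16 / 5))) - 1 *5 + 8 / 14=-561 / 182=-3.08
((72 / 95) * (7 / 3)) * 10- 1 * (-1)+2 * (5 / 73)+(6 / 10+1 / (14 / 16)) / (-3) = 2656418 / 145635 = 18.24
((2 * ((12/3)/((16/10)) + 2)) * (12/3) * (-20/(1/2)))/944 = -90/59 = -1.53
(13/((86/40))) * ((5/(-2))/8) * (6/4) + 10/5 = -287/344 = -0.83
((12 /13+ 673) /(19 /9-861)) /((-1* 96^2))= 0.00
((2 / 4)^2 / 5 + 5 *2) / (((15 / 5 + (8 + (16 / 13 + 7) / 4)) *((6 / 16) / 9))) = 62712 / 3395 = 18.47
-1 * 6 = -6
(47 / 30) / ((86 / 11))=517 / 2580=0.20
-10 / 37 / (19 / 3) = -30 / 703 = -0.04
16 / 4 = 4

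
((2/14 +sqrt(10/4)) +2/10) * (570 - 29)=6492/35 +541 * sqrt(10)/2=1040.88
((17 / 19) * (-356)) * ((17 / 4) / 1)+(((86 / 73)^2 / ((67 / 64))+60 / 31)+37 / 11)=-3116249370928 / 2313281597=-1347.11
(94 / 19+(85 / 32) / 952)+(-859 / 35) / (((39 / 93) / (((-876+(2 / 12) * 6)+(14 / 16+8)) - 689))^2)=-57458464114761 / 170240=-337514474.36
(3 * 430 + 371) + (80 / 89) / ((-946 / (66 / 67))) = 425895109 / 256409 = 1661.00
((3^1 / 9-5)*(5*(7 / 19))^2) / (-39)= 17150 / 42237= 0.41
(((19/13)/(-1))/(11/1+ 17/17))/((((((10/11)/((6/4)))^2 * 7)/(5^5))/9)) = -7759125/5824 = -1332.27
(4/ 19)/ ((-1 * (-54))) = 2/ 513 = 0.00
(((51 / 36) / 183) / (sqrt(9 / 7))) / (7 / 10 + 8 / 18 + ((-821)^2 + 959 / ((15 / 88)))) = 17*sqrt(7) / 4477654614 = 0.00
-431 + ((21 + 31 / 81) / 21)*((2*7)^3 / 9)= -263653 / 2187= -120.55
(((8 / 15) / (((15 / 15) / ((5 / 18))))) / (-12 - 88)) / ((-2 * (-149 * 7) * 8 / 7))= -1 / 1609200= -0.00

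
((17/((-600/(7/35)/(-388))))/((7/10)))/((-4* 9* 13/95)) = -31331/49140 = -0.64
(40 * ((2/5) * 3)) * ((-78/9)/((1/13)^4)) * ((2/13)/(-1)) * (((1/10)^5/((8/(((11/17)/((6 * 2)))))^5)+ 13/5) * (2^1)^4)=85970119276633809891297611/1130578742476800000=76040806.40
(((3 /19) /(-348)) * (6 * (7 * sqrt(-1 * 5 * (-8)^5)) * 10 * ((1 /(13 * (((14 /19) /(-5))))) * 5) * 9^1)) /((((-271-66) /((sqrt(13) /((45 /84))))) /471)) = -189907200 * sqrt(130) /127049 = -17042.84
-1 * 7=-7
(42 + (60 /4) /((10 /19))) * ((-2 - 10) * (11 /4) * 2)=-4653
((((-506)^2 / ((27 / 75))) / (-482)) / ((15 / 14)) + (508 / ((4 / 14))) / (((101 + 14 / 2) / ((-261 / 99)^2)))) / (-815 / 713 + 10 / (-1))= 67512323683 / 595759230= 113.32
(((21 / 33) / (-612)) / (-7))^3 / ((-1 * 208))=-1 / 63459355474944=-0.00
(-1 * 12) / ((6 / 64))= -128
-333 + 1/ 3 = -998/ 3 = -332.67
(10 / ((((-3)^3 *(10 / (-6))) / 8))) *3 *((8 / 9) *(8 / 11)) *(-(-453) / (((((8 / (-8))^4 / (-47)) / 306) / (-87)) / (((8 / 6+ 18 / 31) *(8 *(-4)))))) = -40815174483968 / 341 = -119692593794.63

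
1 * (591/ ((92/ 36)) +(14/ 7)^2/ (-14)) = 230.98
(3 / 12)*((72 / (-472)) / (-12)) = 3 / 944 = 0.00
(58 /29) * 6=12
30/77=0.39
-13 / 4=-3.25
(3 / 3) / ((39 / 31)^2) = 961 / 1521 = 0.63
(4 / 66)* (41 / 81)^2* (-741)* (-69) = 19099522 / 24057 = 793.93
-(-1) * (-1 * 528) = -528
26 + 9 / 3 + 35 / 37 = 1108 / 37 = 29.95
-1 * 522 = -522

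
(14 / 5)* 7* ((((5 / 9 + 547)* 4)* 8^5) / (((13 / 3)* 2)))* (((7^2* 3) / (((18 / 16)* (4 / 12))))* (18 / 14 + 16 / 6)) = 147110213189632 / 585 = 251470449896.81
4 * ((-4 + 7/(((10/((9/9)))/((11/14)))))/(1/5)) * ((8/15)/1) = -184/5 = -36.80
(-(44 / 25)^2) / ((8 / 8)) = -1936 / 625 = -3.10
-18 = -18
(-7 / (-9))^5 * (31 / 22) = 521017 / 1299078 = 0.40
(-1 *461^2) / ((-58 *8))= 458.02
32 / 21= 1.52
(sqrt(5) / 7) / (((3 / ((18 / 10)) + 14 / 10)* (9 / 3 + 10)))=15* sqrt(5) / 4186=0.01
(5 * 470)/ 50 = 47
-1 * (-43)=43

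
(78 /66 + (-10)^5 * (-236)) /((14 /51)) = 13239600663 /154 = 85971432.88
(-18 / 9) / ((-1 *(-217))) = -2 / 217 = -0.01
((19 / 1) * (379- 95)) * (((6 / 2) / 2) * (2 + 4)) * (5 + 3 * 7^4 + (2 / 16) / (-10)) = 7000974099 / 20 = 350048704.95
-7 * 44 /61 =-308 /61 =-5.05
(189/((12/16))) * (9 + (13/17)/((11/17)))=2565.82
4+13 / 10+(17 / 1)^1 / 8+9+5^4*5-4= 125497 / 40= 3137.42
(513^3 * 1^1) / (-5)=-135005697 / 5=-27001139.40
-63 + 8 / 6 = -185 / 3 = -61.67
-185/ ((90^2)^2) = -37/ 13122000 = -0.00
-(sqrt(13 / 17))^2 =-13 / 17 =-0.76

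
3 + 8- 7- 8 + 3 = -1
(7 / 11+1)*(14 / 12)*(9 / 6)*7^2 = 3087 / 22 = 140.32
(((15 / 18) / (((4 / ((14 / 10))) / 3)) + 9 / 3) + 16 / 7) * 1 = 345 / 56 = 6.16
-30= -30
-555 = -555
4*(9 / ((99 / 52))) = 208 / 11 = 18.91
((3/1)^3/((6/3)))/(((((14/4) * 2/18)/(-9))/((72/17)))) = -157464/119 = -1323.23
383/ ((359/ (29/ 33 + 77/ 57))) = 2.38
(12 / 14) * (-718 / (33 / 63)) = -12924 / 11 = -1174.91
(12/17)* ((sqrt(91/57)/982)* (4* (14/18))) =56* sqrt(5187)/1427337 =0.00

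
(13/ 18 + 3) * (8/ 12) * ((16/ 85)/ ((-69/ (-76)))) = 81472/ 158355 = 0.51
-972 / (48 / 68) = -1377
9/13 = 0.69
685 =685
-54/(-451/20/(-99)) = -9720/41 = -237.07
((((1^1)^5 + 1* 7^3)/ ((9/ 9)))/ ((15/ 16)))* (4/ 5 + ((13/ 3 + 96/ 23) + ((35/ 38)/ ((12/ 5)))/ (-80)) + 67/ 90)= 1087437191/ 294975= 3686.54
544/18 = 272/9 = 30.22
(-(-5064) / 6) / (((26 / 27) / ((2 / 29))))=22788 / 377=60.45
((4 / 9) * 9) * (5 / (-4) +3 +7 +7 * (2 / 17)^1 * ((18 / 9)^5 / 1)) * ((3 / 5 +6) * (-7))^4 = 639692707.60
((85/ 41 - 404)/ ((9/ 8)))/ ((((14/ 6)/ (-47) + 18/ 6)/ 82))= -258171/ 26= -9929.65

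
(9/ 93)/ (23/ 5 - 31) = -5/ 1364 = -0.00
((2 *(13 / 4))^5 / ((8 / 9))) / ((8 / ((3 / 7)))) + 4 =10082255 / 14336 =703.28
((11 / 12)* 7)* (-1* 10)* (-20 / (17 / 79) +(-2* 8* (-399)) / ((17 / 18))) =-21816410 / 51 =-427772.75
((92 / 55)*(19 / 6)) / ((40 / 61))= 26657 / 3300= 8.08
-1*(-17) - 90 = -73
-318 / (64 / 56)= -1113 / 4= -278.25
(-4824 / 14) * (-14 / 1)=4824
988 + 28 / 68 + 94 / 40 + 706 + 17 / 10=577477 / 340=1698.46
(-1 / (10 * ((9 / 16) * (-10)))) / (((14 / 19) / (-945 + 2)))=-35834 / 1575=-22.75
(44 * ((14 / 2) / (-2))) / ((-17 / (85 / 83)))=770 / 83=9.28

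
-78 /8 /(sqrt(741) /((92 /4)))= -23 * sqrt(741) /76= -8.24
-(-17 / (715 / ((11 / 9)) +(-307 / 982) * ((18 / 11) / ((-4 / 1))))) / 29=367268 / 366591987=0.00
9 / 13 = 0.69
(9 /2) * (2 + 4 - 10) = -18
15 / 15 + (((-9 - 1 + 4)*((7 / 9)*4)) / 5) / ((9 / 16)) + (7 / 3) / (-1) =-7.97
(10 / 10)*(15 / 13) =15 / 13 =1.15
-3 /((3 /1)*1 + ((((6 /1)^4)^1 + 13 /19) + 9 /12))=-228 /98833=-0.00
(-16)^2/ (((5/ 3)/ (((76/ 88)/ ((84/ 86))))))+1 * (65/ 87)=4574081/ 33495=136.56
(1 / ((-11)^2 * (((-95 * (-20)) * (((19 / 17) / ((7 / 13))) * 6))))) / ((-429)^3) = -119 / 26900419424650200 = -0.00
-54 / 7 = -7.71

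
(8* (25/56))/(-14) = -25/98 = -0.26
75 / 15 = 5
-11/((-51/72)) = 264/17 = 15.53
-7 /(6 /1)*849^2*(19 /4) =-31955511 /8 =-3994438.88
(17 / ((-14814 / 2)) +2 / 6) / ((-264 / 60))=-6130 / 81477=-0.08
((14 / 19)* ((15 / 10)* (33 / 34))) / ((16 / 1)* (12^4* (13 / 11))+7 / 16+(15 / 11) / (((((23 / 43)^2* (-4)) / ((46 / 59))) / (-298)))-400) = 0.00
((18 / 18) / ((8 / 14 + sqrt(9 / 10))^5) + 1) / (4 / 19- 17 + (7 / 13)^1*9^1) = 27856157857545953 / 5168370220932950- 179251903725258*sqrt(10) / 103367404418659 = -0.09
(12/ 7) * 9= 108/ 7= 15.43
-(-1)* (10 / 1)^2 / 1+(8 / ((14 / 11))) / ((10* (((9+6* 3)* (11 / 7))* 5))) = 67502 / 675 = 100.00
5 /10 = 1 /2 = 0.50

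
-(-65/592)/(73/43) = 2795/43216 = 0.06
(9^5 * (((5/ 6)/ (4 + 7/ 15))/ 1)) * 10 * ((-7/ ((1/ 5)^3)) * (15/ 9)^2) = -17940234375/ 67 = -267764692.16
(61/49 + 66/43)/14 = 5857/29498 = 0.20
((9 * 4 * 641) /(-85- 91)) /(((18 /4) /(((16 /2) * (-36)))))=92304 /11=8391.27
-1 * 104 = -104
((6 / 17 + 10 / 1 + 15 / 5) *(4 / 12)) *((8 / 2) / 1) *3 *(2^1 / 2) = 908 / 17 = 53.41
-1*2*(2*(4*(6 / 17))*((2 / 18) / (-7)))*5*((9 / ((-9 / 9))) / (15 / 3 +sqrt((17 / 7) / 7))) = -2100 / 2567 +60*sqrt(17) / 2567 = -0.72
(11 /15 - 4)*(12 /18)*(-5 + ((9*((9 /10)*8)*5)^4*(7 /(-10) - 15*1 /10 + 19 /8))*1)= -944961616942 /225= -4199829408.63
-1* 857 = -857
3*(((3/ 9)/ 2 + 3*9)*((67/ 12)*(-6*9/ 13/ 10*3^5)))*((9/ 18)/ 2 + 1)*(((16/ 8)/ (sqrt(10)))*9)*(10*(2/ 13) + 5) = -3654286731*sqrt(10)/ 5408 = -2136810.15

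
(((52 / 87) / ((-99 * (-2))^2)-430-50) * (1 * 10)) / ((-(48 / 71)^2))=10316148073135 / 982295424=10502.08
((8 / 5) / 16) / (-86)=-0.00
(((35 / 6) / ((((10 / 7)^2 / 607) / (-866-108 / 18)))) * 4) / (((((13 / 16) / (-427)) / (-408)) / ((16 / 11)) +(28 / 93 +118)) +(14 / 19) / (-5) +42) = -794861283892092928 / 21035377310991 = -37786.88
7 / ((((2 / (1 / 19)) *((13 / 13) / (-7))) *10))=-49 / 380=-0.13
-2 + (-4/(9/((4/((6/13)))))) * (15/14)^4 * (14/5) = -5561/343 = -16.21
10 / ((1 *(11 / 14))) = 140 / 11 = 12.73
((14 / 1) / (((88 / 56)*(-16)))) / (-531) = 49 / 46728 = 0.00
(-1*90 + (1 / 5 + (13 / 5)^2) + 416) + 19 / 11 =92039 / 275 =334.69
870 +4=874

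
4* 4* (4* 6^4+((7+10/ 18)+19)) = 750320/ 9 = 83368.89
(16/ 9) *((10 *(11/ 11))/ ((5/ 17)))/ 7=544/ 63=8.63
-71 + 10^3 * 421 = 420929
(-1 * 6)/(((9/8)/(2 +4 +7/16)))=-103/3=-34.33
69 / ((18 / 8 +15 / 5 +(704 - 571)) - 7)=92 / 175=0.53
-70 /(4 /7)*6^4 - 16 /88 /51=-89064362 /561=-158760.00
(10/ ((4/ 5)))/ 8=25/ 16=1.56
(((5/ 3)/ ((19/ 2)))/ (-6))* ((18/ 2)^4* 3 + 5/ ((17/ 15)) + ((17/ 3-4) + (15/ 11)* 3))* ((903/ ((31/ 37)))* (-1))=620607.89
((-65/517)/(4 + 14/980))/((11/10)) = -45500/1598047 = -0.03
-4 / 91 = -0.04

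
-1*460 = -460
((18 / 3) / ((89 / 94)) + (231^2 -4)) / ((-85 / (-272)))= 75989392 / 445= 170762.68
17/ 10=1.70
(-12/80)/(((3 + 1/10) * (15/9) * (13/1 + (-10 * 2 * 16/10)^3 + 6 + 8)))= 9/10149710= 0.00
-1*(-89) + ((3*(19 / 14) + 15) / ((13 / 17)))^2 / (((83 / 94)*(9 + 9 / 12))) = 1440778369 / 8935199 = 161.25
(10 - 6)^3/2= 32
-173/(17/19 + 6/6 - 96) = 3287/1788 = 1.84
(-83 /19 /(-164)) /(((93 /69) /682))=20999 /1558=13.48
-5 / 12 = -0.42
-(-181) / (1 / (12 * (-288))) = -625536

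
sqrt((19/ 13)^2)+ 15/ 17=518/ 221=2.34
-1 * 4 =-4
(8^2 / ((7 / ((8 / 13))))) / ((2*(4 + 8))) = 0.23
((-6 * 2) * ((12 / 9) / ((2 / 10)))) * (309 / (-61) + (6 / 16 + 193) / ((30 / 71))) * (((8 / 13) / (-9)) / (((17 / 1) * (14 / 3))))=26503588 / 849303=31.21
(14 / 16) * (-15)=-105 / 8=-13.12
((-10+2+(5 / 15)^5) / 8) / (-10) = 1943 / 19440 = 0.10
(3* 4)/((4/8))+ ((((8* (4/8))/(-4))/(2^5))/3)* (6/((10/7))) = 23.96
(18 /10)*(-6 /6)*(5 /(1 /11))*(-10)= 990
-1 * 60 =-60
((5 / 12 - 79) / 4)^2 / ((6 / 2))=889249 / 6912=128.65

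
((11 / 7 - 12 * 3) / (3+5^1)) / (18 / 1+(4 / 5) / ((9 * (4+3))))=-10845 / 45392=-0.24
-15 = -15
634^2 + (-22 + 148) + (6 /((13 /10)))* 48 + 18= 5230180 /13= 402321.54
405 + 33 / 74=30003 / 74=405.45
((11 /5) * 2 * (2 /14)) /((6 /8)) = 88 /105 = 0.84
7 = 7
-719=-719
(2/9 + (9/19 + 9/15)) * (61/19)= 4.16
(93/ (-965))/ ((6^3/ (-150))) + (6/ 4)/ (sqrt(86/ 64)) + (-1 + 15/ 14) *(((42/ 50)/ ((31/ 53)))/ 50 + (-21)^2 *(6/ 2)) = 6 *sqrt(86)/ 43 + 1060886609/ 11218125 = 95.86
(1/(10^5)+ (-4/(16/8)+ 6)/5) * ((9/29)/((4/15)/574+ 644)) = 619927749/1608004760000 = 0.00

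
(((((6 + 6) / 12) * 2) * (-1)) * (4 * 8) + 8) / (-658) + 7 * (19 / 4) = 6267 / 188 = 33.34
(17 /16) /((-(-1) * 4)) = 17 /64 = 0.27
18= 18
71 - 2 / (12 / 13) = 413 / 6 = 68.83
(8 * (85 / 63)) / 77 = 680 / 4851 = 0.14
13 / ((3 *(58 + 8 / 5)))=65 / 894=0.07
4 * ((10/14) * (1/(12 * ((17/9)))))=15/119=0.13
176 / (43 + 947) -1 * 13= -12.82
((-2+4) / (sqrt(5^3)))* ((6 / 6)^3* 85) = 34* sqrt(5) / 5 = 15.21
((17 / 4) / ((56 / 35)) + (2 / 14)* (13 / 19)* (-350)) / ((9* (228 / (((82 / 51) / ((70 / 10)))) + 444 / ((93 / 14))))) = -1625609 / 491236032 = -0.00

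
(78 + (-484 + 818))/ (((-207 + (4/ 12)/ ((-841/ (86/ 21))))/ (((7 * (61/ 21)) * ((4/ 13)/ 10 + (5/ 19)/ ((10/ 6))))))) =-103418506716/ 13544945245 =-7.64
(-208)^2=43264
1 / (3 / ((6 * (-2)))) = -4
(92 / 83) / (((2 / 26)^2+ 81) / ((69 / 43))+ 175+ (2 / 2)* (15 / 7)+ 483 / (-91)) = 7509684 / 1506207557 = 0.00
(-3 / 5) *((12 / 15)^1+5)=-87 / 25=-3.48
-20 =-20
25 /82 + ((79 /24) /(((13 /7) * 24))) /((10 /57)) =0.73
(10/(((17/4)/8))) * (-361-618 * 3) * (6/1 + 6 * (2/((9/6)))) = -9923200/17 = -583717.65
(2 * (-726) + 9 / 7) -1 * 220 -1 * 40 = -11975 / 7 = -1710.71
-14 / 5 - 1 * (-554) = 2756 / 5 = 551.20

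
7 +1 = 8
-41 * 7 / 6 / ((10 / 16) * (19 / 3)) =-1148 / 95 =-12.08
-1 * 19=-19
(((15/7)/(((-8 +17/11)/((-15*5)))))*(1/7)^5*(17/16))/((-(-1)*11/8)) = 19125/16706158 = 0.00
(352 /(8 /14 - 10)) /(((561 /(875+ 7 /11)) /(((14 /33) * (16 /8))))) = -30205952 /610929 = -49.44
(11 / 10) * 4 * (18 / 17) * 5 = 396 / 17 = 23.29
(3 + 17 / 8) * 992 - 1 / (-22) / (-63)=7046423 / 1386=5084.00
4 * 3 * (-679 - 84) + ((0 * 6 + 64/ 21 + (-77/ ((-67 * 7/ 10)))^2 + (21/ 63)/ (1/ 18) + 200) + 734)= -773972708/ 94269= -8210.26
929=929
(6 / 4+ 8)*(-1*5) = -95 / 2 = -47.50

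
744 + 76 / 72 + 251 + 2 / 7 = 125539 / 126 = 996.34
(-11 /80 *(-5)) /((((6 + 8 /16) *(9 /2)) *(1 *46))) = 0.00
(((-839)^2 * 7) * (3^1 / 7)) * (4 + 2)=12670578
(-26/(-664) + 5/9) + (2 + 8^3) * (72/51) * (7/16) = 16156445/50796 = 318.07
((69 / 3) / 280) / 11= 23 / 3080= 0.01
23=23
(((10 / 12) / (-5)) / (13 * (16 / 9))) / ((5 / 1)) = -3 / 2080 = -0.00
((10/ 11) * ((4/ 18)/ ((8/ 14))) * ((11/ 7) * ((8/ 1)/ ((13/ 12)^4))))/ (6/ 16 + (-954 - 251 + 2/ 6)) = -0.00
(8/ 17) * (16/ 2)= 64/ 17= 3.76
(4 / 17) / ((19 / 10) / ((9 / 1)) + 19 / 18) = 60 / 323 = 0.19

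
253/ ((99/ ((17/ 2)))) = 391/ 18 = 21.72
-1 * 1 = -1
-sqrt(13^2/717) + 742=742 - 13 * sqrt(717)/717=741.51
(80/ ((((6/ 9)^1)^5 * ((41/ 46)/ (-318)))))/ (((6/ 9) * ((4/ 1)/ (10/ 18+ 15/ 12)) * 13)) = -7405425/ 656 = -11288.76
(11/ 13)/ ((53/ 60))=660/ 689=0.96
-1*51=-51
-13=-13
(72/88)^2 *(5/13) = 405/1573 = 0.26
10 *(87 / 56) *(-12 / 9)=-145 / 7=-20.71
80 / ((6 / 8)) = 320 / 3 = 106.67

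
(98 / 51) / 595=14 / 4335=0.00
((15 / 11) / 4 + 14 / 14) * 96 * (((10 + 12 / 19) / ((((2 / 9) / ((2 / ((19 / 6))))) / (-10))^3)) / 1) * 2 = -90079485696000 / 1433531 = -62837487.08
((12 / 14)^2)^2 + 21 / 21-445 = -443.46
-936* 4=-3744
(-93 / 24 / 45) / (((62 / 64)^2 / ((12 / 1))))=-512 / 465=-1.10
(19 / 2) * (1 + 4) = 47.50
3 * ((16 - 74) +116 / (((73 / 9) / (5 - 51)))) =-156774 / 73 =-2147.59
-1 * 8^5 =-32768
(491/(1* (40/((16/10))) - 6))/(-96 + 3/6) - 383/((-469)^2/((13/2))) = -450072195/1596476938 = -0.28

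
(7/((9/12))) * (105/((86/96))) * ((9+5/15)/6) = 219520/129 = 1701.71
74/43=1.72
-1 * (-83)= 83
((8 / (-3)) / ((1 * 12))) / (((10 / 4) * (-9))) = 4 / 405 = 0.01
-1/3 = -0.33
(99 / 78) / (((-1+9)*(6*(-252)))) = -11 / 104832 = -0.00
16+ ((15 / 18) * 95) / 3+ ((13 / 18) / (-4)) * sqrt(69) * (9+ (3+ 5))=763 / 18 - 221 * sqrt(69) / 72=16.89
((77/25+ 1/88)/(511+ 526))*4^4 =217632/285175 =0.76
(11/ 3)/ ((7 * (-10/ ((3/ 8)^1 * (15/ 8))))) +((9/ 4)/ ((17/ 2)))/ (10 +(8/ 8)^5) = -2139/ 167552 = -0.01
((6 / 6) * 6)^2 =36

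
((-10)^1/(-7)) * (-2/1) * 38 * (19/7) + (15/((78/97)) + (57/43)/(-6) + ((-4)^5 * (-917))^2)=24151631427569960/27391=881736023787.74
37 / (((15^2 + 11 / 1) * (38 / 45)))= 0.19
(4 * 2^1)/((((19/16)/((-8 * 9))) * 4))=-2304/19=-121.26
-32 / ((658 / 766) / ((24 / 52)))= -73536 / 4277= -17.19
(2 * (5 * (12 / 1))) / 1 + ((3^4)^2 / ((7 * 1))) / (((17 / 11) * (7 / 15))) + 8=1189189 / 833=1427.60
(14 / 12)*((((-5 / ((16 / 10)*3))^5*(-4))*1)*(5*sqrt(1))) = 341796875 / 11943936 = 28.62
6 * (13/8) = 39/4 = 9.75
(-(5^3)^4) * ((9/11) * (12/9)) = -2929687500/11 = -266335227.27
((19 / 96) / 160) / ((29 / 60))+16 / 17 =119107 / 126208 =0.94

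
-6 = -6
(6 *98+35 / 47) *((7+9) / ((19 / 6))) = 2656416 / 893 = 2974.71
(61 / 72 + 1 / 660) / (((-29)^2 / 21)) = 23527 / 1110120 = 0.02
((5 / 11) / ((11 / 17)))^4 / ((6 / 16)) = 417605000 / 643076643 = 0.65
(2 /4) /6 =1 /12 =0.08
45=45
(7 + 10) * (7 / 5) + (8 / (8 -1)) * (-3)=713 / 35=20.37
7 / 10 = 0.70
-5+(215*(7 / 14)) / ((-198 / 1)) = -2195 / 396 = -5.54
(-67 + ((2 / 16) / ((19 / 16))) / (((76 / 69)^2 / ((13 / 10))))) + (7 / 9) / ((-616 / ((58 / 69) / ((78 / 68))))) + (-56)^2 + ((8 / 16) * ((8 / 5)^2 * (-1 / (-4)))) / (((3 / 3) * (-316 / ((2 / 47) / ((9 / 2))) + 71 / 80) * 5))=5996920845134463197377 / 1953959680507863600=3069.11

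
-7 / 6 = -1.17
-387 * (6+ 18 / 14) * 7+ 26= -19711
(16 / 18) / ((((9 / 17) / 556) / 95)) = 7183520 / 81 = 88685.43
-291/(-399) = 97/133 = 0.73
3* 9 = 27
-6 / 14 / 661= -3 / 4627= -0.00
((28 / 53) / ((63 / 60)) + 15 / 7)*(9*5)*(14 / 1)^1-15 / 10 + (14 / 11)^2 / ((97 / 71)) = 2073536813 / 1244122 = 1666.67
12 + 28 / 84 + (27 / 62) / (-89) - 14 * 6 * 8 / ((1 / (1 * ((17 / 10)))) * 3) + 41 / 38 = -288886322 / 786315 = -367.39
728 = 728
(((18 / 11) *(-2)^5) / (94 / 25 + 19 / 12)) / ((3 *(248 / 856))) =-6163200 / 546623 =-11.28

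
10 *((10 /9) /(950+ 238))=25 /2673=0.01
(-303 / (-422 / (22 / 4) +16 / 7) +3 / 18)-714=-12205085 / 17196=-709.76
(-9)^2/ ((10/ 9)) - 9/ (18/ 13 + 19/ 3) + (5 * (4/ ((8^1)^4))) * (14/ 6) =331704259/ 4623360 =71.75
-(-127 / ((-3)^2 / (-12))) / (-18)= 254 / 27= 9.41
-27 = -27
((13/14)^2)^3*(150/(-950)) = -14480427/143061184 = -0.10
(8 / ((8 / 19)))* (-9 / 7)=-171 / 7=-24.43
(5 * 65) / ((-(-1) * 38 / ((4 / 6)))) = 325 / 57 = 5.70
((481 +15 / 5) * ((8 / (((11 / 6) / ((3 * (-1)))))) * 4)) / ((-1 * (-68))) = -6336 / 17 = -372.71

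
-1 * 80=-80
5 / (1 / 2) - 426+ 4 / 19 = -7900 / 19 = -415.79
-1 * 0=0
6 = 6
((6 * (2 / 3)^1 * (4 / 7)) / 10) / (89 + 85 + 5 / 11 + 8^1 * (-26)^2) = 88 / 2149245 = 0.00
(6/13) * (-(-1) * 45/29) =270/377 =0.72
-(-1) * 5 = 5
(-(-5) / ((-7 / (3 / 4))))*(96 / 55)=-72 / 77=-0.94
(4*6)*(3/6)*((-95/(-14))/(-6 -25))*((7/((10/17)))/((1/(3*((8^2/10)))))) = -93024/155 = -600.15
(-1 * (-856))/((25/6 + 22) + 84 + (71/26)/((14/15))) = 934752/123497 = 7.57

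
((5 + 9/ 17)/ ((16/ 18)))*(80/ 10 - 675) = -4149.13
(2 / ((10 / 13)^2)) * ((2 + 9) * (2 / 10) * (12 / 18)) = 1859 / 375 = 4.96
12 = 12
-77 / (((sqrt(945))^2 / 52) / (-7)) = 4004 / 135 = 29.66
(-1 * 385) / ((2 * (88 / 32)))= -70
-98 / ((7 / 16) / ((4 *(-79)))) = 70784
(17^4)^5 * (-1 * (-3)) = 12192694219942717567204803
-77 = -77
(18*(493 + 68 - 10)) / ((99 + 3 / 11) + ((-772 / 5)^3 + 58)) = -6818625 / 2530439939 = -0.00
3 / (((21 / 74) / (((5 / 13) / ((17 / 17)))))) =370 / 91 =4.07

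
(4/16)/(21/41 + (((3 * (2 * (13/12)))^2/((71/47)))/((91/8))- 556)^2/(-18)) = -91146321/6206025253396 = -0.00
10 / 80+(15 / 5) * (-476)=-11423 / 8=-1427.88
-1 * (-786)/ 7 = 786/ 7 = 112.29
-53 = -53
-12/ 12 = -1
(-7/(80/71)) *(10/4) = -497/32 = -15.53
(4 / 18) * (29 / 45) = 58 / 405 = 0.14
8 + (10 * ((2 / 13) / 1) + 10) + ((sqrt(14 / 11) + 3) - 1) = sqrt(154) / 11 + 280 / 13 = 22.67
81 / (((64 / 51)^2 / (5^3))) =26335125 / 4096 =6429.47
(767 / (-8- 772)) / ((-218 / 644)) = 9499 / 3270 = 2.90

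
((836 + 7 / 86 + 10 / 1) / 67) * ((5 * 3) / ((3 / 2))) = 363815 / 2881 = 126.28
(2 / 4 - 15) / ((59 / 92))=-1334 / 59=-22.61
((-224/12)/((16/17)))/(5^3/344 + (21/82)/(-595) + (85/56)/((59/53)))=-7364923685/641097594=-11.49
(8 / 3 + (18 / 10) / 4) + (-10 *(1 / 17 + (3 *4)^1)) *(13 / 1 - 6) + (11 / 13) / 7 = -78050491 / 92820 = -840.88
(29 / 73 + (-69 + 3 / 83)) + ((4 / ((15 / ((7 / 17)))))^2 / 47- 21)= -1658532523444 / 18517364325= -89.57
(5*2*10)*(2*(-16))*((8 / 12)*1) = -6400 / 3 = -2133.33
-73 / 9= -8.11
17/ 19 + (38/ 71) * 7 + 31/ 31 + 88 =126322/ 1349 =93.64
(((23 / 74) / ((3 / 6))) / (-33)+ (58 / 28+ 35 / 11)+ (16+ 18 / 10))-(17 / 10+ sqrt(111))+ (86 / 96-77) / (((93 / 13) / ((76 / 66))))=866505587 / 95384520-sqrt(111)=-1.45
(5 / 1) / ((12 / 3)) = 5 / 4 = 1.25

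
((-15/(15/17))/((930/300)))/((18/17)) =-1445/279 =-5.18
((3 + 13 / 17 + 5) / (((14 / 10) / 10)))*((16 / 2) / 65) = 11920 / 1547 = 7.71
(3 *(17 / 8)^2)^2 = 751689 / 4096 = 183.52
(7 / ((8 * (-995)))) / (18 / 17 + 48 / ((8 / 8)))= -119 / 6638640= -0.00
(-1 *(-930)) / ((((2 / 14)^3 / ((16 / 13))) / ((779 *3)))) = 11927674080 / 13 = 917513390.77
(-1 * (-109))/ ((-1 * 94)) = -109/ 94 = -1.16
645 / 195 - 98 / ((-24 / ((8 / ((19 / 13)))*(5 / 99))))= 325459 / 73359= 4.44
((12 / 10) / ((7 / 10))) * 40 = 480 / 7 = 68.57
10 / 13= 0.77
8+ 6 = 14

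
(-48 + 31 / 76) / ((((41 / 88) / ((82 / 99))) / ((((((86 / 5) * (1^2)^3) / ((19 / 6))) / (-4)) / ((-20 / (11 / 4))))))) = -1710841 / 108300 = -15.80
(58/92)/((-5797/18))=-261/133331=-0.00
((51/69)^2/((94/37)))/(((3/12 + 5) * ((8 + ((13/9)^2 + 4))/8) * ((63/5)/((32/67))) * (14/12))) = 492733440/651940704023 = 0.00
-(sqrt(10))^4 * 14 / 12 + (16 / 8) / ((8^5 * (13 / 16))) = -4659197 / 39936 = -116.67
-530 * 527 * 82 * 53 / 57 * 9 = -3641643780 / 19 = -191665462.11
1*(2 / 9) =2 / 9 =0.22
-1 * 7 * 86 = -602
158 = 158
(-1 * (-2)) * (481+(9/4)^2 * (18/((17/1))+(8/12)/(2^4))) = 1058779/1088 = 973.14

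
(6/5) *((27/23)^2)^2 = 3188646/1399205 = 2.28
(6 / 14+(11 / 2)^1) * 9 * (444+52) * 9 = 1667304 / 7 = 238186.29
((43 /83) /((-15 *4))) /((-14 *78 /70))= 43 /77688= 0.00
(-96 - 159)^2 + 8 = 65033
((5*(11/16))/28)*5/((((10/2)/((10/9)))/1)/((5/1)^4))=171875/2016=85.26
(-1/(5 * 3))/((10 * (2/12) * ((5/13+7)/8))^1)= -13/300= -0.04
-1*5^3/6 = -125/6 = -20.83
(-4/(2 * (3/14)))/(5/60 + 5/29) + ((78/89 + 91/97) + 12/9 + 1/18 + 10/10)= -5017819/155394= -32.29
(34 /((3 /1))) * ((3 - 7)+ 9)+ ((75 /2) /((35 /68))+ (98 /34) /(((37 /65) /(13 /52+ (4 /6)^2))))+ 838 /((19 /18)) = 2791605437 /3011652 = 926.93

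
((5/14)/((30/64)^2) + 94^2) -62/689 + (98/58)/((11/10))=611965732012/69234165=8839.07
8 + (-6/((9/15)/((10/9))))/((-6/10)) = 716/27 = 26.52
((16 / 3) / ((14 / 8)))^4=16777216 / 194481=86.27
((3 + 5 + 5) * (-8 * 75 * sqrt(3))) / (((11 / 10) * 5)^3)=-62400 * sqrt(3) / 1331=-81.20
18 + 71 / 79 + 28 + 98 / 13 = 55907 / 1027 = 54.44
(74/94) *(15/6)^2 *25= 23125/188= 123.01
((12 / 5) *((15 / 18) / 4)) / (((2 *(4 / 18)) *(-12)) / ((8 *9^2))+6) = 243 / 2912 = 0.08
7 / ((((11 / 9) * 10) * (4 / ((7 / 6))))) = 0.17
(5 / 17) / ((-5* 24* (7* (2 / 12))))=-1 / 476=-0.00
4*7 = 28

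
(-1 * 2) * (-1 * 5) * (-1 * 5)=-50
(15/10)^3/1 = 27/8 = 3.38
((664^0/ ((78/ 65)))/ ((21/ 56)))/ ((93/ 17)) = 340/ 837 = 0.41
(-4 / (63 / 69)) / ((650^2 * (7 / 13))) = -23 / 1194375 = -0.00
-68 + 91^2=8213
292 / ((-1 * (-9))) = 292 / 9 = 32.44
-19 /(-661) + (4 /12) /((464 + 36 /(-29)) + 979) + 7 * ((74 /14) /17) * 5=15379415137 /1409490621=10.91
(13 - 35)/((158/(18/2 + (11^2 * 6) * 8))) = -63987/79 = -809.96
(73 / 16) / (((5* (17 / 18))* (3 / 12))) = 657 / 170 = 3.86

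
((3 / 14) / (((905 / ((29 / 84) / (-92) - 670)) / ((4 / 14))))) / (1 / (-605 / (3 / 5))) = 3132562345 / 68539632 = 45.70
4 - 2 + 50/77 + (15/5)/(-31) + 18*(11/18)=13.55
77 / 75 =1.03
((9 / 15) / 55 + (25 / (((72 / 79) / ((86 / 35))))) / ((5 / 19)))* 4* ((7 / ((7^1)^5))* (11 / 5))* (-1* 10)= -35500162 / 3781575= -9.39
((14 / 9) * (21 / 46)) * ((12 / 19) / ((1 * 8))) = 49 / 874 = 0.06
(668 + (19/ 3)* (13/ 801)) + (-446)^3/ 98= -106514250905/ 117747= -904602.67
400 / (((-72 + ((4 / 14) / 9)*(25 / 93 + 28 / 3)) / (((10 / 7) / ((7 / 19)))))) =-31806000 / 1470217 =-21.63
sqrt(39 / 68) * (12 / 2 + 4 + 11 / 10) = 111 * sqrt(663) / 340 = 8.41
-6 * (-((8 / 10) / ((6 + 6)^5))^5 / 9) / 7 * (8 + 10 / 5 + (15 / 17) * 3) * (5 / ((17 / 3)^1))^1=43 / 117789640057953865489711104000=0.00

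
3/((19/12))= 36/19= 1.89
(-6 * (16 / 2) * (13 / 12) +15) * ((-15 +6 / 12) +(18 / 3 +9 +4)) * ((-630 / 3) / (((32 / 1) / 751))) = 26258715 / 32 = 820584.84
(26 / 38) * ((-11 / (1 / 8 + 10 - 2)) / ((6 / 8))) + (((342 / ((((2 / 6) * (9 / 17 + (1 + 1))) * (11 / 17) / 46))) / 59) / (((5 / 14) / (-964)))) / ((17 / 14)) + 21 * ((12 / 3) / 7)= -1728175194716 / 1590699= -1086425.02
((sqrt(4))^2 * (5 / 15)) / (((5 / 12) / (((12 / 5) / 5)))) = 192 / 125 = 1.54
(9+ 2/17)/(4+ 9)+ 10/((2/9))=10100/221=45.70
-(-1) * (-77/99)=-7/9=-0.78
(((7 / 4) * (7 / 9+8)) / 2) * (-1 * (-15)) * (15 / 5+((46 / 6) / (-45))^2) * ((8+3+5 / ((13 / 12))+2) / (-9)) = -1747717237 / 2558790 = -683.02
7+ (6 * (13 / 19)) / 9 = 425 / 57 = 7.46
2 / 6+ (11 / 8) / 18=59 / 144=0.41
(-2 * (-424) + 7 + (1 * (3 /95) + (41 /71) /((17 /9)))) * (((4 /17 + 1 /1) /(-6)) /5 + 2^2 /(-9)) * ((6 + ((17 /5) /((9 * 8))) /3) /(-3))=157815156504007 /189472446000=832.92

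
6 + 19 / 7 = 61 / 7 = 8.71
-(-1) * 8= 8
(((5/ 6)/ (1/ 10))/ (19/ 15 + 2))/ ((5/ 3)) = 75/ 49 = 1.53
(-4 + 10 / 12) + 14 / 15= -67 / 30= -2.23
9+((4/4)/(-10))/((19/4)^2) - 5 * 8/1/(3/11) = -745489/5415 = -137.67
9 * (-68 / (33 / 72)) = -14688 / 11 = -1335.27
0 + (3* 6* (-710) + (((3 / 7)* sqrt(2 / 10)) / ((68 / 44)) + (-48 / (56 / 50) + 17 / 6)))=-538441 / 42 + 33* sqrt(5) / 595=-12819.90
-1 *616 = -616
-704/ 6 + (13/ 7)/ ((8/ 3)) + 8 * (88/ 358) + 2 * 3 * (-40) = -10665649/ 30072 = -354.67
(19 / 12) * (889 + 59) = 1501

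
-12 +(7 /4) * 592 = 1024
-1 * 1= -1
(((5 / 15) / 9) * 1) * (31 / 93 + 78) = 235 / 81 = 2.90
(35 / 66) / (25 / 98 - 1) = -0.71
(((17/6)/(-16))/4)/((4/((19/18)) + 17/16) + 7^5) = -323/122659272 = -0.00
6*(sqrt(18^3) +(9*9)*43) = 324*sqrt(2) +20898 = 21356.21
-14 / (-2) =7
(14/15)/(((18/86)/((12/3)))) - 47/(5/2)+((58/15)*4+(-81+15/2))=-15929/270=-59.00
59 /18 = 3.28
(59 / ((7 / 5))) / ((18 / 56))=1180 / 9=131.11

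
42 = 42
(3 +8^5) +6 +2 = 32779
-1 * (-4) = 4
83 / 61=1.36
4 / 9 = 0.44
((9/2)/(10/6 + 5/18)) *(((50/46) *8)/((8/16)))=6480/161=40.25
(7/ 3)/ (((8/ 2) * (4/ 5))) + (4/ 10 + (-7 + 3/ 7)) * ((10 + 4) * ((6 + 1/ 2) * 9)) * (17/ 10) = -10310101/ 1200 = -8591.75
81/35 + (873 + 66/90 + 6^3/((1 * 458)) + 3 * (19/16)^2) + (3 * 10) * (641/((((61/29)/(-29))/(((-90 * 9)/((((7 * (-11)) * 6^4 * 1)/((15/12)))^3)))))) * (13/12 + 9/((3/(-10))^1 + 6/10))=9660507717003200907611/10968505379349331968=880.75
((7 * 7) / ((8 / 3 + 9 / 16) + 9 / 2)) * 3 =19.02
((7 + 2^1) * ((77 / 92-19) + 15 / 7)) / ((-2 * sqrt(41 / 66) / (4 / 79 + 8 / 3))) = 30951 * sqrt(2706) / 6478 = 248.54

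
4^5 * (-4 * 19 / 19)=-4096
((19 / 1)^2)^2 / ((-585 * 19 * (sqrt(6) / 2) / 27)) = -6859 * sqrt(6) / 65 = -258.48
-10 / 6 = -5 / 3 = -1.67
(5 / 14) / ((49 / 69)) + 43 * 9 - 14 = 256223 / 686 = 373.50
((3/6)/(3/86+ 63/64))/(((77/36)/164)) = 37.61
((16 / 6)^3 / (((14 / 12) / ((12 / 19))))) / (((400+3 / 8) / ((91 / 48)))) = 26624 / 547713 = 0.05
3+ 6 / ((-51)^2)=2603 / 867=3.00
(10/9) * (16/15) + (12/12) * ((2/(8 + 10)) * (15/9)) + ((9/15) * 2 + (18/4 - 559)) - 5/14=-521911/945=-552.29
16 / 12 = 1.33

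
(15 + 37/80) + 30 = 3637/80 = 45.46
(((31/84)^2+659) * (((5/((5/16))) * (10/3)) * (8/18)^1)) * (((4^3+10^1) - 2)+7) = 14696733400/11907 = 1234293.56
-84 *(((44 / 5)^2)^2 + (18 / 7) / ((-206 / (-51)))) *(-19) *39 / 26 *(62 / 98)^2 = 888262985476242 / 154564375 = 5746880.45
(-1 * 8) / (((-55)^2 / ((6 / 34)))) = -24 / 51425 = -0.00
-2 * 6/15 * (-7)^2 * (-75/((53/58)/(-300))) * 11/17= -562716000/901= -624546.06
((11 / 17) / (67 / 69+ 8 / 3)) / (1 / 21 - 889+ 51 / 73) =-0.00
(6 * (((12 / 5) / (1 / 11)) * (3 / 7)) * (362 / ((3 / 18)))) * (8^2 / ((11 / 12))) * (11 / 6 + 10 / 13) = 1741492224 / 65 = 26792188.06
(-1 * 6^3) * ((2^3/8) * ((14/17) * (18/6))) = -9072/17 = -533.65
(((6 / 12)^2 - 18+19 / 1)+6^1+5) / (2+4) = 49 / 24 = 2.04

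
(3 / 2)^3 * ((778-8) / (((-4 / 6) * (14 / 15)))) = -66825 / 16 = -4176.56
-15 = -15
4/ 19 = 0.21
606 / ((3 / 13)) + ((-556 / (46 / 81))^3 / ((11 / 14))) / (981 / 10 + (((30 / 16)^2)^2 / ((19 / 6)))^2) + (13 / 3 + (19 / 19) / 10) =-576138480156045734712841 / 54683094983026290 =-10535952.30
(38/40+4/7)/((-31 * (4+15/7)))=-213/26660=-0.01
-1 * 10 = -10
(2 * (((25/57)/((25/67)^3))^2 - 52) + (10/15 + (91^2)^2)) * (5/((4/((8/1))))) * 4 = 2743000008.69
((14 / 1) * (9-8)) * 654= 9156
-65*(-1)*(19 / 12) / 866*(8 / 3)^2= 0.85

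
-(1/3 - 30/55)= 7/33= 0.21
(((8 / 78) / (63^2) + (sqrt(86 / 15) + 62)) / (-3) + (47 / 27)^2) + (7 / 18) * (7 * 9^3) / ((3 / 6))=611635508 / 154791 - sqrt(1290) / 45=3950.57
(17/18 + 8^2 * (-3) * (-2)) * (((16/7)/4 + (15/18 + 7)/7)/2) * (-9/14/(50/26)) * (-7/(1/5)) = 6395467/1680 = 3806.83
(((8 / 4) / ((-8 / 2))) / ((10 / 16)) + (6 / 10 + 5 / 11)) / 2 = 0.13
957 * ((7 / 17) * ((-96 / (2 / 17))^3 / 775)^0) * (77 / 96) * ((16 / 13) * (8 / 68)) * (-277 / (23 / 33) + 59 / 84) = -18827220181 / 1036932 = -18156.66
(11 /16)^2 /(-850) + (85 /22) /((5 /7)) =12945869 /2393600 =5.41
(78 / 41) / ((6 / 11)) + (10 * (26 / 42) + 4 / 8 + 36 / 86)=784657 / 74046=10.60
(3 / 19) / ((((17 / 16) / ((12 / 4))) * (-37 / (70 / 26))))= -5040 / 155363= -0.03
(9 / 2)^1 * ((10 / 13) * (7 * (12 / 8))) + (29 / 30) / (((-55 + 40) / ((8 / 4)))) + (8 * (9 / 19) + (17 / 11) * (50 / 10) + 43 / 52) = 118746053 / 2445300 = 48.56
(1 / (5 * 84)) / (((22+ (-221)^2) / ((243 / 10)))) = 81 / 68408200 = 0.00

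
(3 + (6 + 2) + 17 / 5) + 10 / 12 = 457 / 30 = 15.23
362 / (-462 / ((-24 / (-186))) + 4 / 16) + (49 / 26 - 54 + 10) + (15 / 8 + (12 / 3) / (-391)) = -23498792543 / 582349144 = -40.35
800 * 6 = 4800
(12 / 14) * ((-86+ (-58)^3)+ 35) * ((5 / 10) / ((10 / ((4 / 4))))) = -585489 / 70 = -8364.13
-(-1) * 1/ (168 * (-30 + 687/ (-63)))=-1/ 6872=-0.00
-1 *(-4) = 4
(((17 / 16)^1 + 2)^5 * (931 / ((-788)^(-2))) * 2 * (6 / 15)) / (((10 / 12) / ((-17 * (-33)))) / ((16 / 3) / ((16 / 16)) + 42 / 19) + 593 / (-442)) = -3200642756714551177029 / 34461429760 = -92876087237.38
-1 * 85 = -85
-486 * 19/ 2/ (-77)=4617/ 77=59.96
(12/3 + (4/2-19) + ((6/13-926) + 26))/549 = -11863/7137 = -1.66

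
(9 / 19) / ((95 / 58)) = 522 / 1805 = 0.29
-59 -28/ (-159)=-9353/ 159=-58.82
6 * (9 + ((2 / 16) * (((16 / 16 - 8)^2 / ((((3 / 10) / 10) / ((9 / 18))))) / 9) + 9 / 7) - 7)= 11059 / 126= 87.77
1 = 1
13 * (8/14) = 52/7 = 7.43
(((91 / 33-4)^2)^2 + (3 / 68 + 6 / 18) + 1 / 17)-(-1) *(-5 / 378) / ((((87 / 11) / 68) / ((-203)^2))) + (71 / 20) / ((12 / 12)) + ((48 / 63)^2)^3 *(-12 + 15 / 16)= -333178487932693933 / 71156434061790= -4682.34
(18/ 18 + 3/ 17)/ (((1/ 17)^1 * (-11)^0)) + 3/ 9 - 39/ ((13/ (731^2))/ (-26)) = 125040535/ 3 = 41680178.33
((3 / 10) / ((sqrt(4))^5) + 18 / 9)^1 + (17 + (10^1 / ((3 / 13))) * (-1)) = -23351 / 960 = -24.32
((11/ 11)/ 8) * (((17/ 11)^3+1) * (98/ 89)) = 76489/ 118459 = 0.65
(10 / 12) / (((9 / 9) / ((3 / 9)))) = 5 / 18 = 0.28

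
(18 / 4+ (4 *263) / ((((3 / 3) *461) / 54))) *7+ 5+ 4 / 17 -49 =13328067 / 15674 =850.33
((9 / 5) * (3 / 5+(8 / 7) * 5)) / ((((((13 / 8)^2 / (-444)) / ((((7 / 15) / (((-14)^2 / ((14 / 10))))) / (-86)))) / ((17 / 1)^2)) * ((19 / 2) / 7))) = 104705856 / 6638125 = 15.77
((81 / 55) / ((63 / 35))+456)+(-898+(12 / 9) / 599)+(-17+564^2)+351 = 6285685013 / 19767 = 317988.82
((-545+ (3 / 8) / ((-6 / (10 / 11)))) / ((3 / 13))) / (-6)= 623545 / 1584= 393.65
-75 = -75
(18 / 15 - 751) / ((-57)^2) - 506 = -8223719 / 16245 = -506.23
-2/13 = -0.15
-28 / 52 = -7 / 13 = -0.54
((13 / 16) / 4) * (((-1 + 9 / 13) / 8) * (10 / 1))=-5 / 64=-0.08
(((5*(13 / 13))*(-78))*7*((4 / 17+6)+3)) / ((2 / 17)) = -214305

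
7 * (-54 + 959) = 6335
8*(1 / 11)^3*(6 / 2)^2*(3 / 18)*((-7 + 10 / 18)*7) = -1624 / 3993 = -0.41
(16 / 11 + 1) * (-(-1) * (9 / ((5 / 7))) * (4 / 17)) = 6804 / 935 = 7.28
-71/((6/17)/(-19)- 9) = 22933/2913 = 7.87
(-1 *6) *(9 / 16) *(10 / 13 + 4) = -837 / 52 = -16.10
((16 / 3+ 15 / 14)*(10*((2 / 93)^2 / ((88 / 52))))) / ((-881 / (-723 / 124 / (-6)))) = -4213885 / 218260663236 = -0.00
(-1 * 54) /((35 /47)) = -2538 /35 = -72.51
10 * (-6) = -60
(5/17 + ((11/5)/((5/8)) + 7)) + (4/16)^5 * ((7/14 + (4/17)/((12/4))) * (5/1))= 10.82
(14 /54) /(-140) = -1 /540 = -0.00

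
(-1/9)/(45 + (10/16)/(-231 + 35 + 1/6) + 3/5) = -940/385749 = -0.00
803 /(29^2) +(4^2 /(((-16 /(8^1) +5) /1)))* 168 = 754339 /841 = 896.95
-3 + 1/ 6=-17/ 6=-2.83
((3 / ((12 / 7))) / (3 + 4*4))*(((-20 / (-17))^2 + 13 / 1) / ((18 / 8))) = 29099 / 49419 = 0.59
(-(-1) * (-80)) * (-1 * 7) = 560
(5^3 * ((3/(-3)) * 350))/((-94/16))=350000/47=7446.81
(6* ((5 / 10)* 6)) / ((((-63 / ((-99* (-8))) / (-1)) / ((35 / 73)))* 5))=1584 / 73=21.70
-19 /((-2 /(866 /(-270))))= -8227 /270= -30.47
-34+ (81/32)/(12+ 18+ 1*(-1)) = -31471/928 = -33.91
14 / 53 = 0.26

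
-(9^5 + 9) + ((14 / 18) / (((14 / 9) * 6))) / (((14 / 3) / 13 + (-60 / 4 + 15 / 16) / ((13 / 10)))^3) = -933898978710 / 15813251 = -59058.00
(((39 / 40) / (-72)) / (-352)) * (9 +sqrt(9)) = 0.00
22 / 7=3.14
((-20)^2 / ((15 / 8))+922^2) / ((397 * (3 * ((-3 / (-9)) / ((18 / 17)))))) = 15305352 / 6749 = 2267.80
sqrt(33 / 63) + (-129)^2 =sqrt(231) / 21 + 16641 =16641.72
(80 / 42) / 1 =40 / 21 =1.90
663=663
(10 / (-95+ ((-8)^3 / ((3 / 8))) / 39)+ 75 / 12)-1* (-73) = 4817207 / 60844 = 79.17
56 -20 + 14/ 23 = 842/ 23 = 36.61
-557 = -557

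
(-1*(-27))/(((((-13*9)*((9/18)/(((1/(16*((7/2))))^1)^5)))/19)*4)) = -0.00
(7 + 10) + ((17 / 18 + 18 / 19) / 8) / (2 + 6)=372743 / 21888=17.03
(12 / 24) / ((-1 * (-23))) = 1 / 46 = 0.02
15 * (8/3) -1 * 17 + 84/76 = 24.11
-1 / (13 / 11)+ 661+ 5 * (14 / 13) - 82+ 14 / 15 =113972 / 195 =584.47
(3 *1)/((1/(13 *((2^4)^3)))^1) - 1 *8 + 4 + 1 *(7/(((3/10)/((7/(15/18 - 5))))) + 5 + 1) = 798534/5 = 159706.80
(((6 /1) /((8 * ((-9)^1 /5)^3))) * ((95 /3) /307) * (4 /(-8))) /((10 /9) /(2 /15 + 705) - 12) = -6610625 /11958838704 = -0.00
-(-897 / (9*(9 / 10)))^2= -8940100 / 729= -12263.51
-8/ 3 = -2.67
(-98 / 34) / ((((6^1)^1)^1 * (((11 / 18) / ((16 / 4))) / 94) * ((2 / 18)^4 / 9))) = -3263756328 / 187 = -17453242.40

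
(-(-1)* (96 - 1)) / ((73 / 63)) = 5985 / 73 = 81.99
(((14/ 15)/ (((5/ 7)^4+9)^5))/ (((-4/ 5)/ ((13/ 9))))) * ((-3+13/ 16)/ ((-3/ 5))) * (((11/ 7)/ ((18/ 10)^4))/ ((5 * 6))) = -0.00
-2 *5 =-10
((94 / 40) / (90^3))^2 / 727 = 2209 / 154543042800000000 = 0.00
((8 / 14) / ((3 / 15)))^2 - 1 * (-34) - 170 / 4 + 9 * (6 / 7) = 723 / 98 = 7.38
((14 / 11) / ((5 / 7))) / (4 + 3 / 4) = 392 / 1045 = 0.38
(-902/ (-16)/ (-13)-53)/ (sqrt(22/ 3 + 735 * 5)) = -0.94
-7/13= -0.54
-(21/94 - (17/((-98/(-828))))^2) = 4656093315/225694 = 20630.12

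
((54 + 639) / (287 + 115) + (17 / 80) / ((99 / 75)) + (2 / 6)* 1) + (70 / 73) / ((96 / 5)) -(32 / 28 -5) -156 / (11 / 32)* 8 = -32759568167 / 9038568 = -3624.42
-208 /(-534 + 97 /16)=3328 /8447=0.39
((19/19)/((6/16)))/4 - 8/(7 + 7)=0.10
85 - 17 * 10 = -85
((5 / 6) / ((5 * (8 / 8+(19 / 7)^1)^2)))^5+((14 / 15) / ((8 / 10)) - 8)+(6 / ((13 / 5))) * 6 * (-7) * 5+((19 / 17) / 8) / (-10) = -45856321065346774480379 / 93305803543055400960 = -491.46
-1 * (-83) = 83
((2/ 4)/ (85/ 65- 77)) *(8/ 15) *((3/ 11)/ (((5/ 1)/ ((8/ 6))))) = -0.00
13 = 13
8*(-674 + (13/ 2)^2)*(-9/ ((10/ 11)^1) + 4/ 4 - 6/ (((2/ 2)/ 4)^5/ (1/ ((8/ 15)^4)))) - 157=1919164743/ 5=383832948.60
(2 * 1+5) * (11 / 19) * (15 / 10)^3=2079 / 152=13.68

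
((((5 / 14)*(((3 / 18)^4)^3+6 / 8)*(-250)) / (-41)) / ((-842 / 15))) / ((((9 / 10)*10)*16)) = -728833371875 / 3607050230562816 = -0.00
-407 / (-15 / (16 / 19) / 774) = 1680096 / 95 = 17685.22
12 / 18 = 2 / 3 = 0.67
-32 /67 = -0.48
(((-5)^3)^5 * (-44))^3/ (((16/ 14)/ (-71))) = -150409277921426109969615936279296875000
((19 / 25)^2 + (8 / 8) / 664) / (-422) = -0.00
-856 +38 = -818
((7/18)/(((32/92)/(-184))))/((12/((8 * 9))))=-3703/3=-1234.33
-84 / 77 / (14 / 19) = -1.48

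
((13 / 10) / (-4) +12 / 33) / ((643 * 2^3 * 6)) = 17 / 13580160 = 0.00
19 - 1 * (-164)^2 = -26877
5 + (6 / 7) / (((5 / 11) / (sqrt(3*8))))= 5 + 132*sqrt(6) / 35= 14.24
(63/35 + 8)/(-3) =-49/15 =-3.27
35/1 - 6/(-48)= 35.12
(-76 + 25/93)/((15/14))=-98602/1395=-70.68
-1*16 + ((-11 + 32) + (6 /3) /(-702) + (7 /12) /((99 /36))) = 20113 /3861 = 5.21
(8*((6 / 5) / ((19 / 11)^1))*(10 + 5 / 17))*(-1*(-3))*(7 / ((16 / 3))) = 72765 / 323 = 225.28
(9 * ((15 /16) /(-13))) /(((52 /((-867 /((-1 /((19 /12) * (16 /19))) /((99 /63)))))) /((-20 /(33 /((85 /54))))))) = 614125 /28392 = 21.63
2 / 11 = 0.18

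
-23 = -23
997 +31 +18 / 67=68894 / 67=1028.27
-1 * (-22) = 22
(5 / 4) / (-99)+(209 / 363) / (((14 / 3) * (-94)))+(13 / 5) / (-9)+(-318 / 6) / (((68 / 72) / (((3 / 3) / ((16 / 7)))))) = -183493319 / 7382760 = -24.85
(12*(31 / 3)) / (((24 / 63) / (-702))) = -228501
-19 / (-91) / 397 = 19 / 36127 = 0.00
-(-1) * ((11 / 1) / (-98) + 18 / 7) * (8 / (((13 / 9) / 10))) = 86760 / 637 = 136.20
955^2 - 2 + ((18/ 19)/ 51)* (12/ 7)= 2062084075/ 2261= 912023.03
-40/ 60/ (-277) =2/ 831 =0.00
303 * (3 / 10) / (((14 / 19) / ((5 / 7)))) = 17271 / 196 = 88.12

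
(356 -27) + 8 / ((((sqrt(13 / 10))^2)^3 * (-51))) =36855463 / 112047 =328.93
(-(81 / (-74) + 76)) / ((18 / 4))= -5543 / 333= -16.65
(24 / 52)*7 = 42 / 13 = 3.23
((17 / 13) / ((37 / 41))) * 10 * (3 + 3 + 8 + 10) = 167280 / 481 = 347.78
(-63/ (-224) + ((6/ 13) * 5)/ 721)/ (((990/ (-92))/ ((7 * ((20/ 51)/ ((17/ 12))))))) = -654097/ 12770043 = -0.05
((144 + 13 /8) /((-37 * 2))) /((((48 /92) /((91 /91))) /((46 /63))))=-616285 /223776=-2.75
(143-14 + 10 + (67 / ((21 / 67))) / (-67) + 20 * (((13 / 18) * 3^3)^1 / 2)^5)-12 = 9474206495 / 5376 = 1762315.20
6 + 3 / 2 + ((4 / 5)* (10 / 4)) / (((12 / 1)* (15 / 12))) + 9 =499 / 30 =16.63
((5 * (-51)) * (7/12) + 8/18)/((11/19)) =-101441/396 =-256.16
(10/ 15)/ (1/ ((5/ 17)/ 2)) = 5/ 51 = 0.10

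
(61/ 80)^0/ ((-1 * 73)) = -1/ 73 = -0.01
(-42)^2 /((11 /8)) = 14112 /11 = 1282.91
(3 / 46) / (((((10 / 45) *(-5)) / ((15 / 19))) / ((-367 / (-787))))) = -29727 / 1375676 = -0.02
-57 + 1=-56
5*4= 20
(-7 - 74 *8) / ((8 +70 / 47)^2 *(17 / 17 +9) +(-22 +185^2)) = -1323191 / 77543587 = -0.02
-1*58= -58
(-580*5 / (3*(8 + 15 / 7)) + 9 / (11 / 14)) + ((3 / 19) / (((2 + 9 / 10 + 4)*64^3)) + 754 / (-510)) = -324457811210091 / 3802430832640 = -85.33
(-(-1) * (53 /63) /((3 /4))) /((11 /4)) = 848 /2079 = 0.41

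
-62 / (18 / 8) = -248 / 9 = -27.56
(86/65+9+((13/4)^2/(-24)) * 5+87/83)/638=655133/45576960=0.01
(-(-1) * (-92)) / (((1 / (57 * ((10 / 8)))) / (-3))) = 19665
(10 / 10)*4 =4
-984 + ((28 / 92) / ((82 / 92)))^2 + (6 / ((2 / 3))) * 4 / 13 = -21440288 / 21853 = -981.11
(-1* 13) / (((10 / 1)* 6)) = -13 / 60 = -0.22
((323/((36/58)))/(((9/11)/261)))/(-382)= -2988073/6876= -434.57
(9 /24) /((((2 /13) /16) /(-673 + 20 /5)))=-26091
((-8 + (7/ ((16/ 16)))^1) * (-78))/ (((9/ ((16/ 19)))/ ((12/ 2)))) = 832/ 19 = 43.79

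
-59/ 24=-2.46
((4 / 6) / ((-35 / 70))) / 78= -2 / 117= -0.02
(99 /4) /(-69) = -33 /92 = -0.36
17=17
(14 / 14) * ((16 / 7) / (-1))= -2.29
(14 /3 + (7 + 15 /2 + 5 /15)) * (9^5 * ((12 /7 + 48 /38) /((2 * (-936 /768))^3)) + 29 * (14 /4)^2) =-41322535041 /179816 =-229804.55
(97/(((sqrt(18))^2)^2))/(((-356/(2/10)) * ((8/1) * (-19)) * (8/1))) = 97/701291520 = 0.00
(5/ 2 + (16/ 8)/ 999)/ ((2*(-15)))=-4999/ 59940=-0.08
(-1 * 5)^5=-3125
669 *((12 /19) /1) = 422.53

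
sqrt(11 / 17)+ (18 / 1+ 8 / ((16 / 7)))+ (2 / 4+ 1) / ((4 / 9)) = sqrt(187) / 17+ 199 / 8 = 25.68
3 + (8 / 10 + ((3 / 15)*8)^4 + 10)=12721 / 625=20.35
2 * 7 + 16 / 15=226 / 15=15.07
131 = 131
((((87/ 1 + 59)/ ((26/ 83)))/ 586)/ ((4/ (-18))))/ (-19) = 0.19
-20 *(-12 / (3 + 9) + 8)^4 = -48020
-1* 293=-293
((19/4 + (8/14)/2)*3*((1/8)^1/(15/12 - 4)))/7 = -423/4312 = -0.10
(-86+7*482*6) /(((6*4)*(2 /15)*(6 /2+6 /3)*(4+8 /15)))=151185 /544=277.91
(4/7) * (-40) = -22.86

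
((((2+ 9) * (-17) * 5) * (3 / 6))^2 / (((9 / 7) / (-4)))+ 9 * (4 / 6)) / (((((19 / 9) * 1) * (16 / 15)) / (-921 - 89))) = 46355371575 / 152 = 304969549.84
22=22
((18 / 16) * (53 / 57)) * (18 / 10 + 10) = 9381 / 760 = 12.34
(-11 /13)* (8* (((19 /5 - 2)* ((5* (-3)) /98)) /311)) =1188 /198107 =0.01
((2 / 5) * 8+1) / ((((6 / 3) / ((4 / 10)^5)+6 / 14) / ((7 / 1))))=16464 / 109615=0.15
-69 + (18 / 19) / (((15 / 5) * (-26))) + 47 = -5437 / 247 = -22.01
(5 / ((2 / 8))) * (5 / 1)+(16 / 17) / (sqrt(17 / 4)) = 32 * sqrt(17) / 289+100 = 100.46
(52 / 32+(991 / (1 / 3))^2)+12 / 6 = 70709861 / 8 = 8838732.62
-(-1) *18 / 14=9 / 7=1.29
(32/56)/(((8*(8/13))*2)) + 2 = 461/224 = 2.06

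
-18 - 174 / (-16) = -57 / 8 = -7.12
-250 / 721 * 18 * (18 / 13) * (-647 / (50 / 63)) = 7045.00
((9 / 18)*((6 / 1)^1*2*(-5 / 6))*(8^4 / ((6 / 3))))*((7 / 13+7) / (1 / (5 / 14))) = -358400 / 13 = -27569.23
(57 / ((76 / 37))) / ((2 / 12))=333 / 2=166.50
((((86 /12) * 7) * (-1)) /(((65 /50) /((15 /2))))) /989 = -0.29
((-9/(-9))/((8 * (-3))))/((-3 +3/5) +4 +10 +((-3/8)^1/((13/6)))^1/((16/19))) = -520/142203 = -0.00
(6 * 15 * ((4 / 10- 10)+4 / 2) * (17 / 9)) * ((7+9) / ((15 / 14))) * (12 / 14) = -82688 / 5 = -16537.60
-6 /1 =-6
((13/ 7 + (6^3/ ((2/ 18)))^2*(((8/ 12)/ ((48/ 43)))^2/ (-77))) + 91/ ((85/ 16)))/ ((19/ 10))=-228898036/ 24871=-9203.41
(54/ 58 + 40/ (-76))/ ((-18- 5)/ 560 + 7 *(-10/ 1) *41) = -124880/ 885579873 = -0.00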